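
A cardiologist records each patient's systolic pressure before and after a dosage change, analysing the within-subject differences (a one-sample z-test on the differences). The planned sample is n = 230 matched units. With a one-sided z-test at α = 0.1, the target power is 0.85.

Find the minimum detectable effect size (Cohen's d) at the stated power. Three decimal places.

d ≈ 0.153

Need Φ(δ − 1.282) = 0.85, so δ = 1.282 + 1.036 = 2.318.
δ = d·√n ⇒ d = δ/√n = 2.318/√230 = 0.1528.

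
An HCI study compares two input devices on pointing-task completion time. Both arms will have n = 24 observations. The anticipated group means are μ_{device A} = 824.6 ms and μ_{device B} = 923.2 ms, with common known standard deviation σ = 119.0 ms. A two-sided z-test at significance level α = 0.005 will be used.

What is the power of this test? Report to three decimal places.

Standardized effect: d = |μ_{device A} − μ_{device B}| / σ = |824.6 − 923.2| / 119.0 = 0.8286
Noncentrality parameter: δ = d·√(n/2) = 0.8286 × √(24/2) = 2.8703
Two-sided α = 0.005 → critical value z_{0.0025} = 2.807.
Power = Φ(δ − 2.807) + Φ(−δ − 2.807) = Φ(0.063) + Φ(-5.677) = 0.5252 + 0.0000 = 0.5252.

Power ≈ 0.525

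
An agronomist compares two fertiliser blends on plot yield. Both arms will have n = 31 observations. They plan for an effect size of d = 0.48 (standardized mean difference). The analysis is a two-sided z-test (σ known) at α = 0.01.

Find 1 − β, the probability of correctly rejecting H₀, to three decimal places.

Noncentrality parameter: δ = d·√(n/2) = 0.48 × √(31/2) = 1.8898
Critical value for a two-sided test at α = 0.01: z_{α/2} = 2.576.
Power = Φ(δ − 2.576) + Φ(−δ − 2.576) = Φ(-0.686) + Φ(-4.466) = 0.2463 + 0.0000 = 0.2463.

Power ≈ 0.246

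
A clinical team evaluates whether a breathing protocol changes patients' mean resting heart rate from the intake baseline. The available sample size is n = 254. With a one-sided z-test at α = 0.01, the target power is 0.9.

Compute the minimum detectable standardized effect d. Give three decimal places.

d ≈ 0.226

Need Φ(δ − 2.326) = 0.9, so δ = 2.326 + 1.282 = 3.608.
δ = d·√n ⇒ d = δ/√n = 3.608/√254 = 0.2264.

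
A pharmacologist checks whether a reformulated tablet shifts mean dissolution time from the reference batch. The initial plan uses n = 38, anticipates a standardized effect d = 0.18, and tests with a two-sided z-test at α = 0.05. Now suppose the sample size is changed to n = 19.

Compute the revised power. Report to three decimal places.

With n = 19: δ = d·√n = 0.18 × √19 = 0.7846. Critical value z_{0.025} = 1.960.
Revised power = Φ(δ − 1.960) + Φ(−δ − 1.960) = Φ(-1.175) + Φ(-2.745) = 0.1199 + 0.0030 = 0.1230.

Power ≈ 0.123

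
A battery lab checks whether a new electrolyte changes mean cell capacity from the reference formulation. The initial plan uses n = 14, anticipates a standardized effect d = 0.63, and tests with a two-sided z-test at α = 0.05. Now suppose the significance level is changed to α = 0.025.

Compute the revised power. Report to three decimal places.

Power ≈ 0.546

δ = d·√n = 0.63 × √14 = 2.3572 (unchanged). New critical value: z_{0.0125} = 2.241.
Revised power = Φ(δ − 2.241) + Φ(−δ − 2.241) = Φ(0.116) + Φ(-4.599) = 0.5461 + 0.0000 = 0.5461.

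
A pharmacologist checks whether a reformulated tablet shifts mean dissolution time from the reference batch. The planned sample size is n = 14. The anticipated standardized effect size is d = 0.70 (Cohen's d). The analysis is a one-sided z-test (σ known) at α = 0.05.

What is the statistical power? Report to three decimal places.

Noncentrality parameter: δ = d·√n = 0.70 × √14 = 2.6192
One-sided α = 0.05 → critical value z_{0.05} = 1.645.
Power = P(Z > 1.645 − δ) = Φ(0.974) = 0.8350.

Power ≈ 0.835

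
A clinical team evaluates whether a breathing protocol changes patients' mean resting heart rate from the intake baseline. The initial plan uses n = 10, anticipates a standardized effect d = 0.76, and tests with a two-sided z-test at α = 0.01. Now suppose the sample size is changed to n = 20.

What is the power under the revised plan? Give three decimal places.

With n = 20: δ = d·√n = 0.76 × √20 = 3.3988. Critical value z_{0.005} = 2.576.
Revised power = Φ(δ − 2.576) + Φ(−δ − 2.576) = Φ(0.823) + Φ(-5.975) = 0.7947 + 0.0000 = 0.7947.

Power ≈ 0.795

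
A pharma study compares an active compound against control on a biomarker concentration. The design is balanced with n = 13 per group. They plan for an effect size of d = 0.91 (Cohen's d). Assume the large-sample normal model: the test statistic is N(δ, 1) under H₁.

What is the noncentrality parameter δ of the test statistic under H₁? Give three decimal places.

δ ≈ 2.320

The noncentrality parameter scales effect size by the design's sample-size factor: δ = d·√(n/2) = 0.91 × √(13/2) = 2.3201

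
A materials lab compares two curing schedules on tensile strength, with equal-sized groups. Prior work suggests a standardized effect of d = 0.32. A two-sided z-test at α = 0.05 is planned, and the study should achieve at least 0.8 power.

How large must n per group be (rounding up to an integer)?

For power 0.8 need Φ(δ − z_{0.025}) = 0.8, so δ = z_{0.025} + z_{0.20} = 1.960 + 0.842 = 2.802.
(Ignoring the negligible lower-tail rejection probability gives the usual closed-form inversion.)
δ = d·√(n/2) ⇒ n = 2(δ/d)² = 2 × (2.802 / 0.32)² = 153.30.
Rounding up, n = 154 per group.

n = 154 per group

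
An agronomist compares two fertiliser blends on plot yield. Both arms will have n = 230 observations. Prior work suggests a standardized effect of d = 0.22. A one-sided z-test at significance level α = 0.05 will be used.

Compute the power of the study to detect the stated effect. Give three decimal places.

Noncentrality parameter: δ = d·√(n/2) = 0.22 × √(230/2) = 2.3592
One-sided α = 0.05 → critical value z_{0.05} = 1.645.
Power = P(Z > 1.645 − δ) = Φ(0.714) = 0.7625.

Power ≈ 0.763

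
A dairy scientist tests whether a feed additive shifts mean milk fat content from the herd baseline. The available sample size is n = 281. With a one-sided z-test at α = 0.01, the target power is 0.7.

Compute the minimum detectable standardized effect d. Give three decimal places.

d ≈ 0.170

Need Φ(δ − 2.326) = 0.7, so δ = 2.326 + 0.524 = 2.851.
δ = d·√n ⇒ d = δ/√n = 2.851/√281 = 0.1701.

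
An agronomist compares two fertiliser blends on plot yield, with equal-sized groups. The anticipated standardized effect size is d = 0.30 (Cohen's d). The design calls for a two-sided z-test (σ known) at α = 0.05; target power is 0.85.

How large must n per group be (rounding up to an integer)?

n = 200 per group

For power 0.85 need Φ(δ − z_{0.025}) = 0.85, so δ = z_{0.025} + z_{0.15} = 1.960 + 1.036 = 2.996.
(For δ > 0 the lower-tail rejection region contributes negligibly to power, so the one-term inversion is standard.)
δ = d·√(n/2) ⇒ n = 2(δ/d)² = 2 × (2.996 / 0.30)² = 199.52.
Rounding up, n = 200 per group.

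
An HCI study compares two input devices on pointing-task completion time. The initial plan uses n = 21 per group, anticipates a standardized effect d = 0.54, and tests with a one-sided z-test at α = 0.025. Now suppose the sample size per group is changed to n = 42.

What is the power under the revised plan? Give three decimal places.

Power ≈ 0.697

With n = 42 per group: δ = d·√(n/2) = 0.54 × √(42/2) = 2.4746. Critical value z_{0.025} = 1.960.
Revised power = P(Z > 1.960 − δ) = Φ(0.515) = 0.6966.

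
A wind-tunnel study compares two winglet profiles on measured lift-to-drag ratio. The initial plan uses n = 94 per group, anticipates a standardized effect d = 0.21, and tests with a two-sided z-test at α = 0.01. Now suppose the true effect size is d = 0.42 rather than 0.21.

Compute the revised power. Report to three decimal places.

Power ≈ 0.619

With d = 0.42: δ = d·√(n/2) = 0.42 × √(94/2) = 2.8794. Critical value z_{0.005} = 2.576.
Revised power = Φ(δ − 2.576) + Φ(−δ − 2.576) = Φ(0.304) + Φ(-5.455) = 0.6193 + 0.0000 = 0.6193.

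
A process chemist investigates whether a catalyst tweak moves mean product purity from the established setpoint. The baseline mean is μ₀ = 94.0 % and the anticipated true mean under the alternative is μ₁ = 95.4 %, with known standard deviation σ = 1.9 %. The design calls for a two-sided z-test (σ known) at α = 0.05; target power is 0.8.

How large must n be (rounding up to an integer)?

Standardized effect: d = |μ₁ − μ₀| / σ = |95.4 − 94.0| / 1.9 = 0.7368
Set Φ(δ − 1.960) = 0.8; then δ − 1.960 = Φ⁻¹(0.8) = 0.842, giving δ = 2.802.
(Ignoring the negligible lower-tail rejection probability gives the usual closed-form inversion.)
δ = d·√n ⇒ n = (δ/d)² = (2.802 / 0.7368)² = 14.46.
Rounding up, n = 15.

n = 15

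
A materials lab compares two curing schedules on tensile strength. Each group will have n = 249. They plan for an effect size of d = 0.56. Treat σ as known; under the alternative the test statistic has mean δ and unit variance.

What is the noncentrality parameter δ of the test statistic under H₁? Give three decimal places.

δ ≈ 6.248

The noncentrality parameter scales effect size by the design's sample-size factor: δ = d·√(n/2) = 0.56 × √(249/2) = 6.2485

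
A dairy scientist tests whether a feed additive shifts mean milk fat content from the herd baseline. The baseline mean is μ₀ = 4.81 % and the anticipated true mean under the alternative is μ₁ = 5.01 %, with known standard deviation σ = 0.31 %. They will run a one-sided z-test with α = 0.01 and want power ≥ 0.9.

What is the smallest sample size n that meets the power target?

n = 32

Standardized effect: d = |μ₁ − μ₀| / σ = |5.01 − 4.81| / 0.31 = 0.6452
Set Φ(δ − 2.326) = 0.9; then δ − 2.326 = Φ⁻¹(0.9) = 1.282, giving δ = 3.608.
δ = d·√n ⇒ n = (δ/d)² = (3.608 / 0.6452)² = 31.27.
Round up to the next whole unit.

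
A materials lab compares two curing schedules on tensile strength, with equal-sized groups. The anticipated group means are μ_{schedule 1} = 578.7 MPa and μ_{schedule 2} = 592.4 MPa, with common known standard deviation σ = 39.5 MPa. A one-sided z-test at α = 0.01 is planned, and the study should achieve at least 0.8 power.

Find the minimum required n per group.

Standardized effect: d = |μ_{schedule 1} − μ_{schedule 2}| / σ = |578.7 − 592.4| / 39.5 = 0.3468
Set Φ(δ − 2.326) = 0.8; then δ − 2.326 = Φ⁻¹(0.8) = 0.842, giving δ = 3.168.
δ = d·√(n/2) ⇒ n = 2(δ/d)² = 2 × (3.168 / 0.3468)² = 166.86.
Rounding up, n = 167 per group.

n = 167 per group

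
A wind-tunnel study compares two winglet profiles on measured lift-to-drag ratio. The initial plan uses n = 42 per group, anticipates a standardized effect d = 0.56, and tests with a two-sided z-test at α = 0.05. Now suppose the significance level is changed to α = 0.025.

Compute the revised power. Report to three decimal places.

δ = d·√(n/2) = 0.56 × √(42/2) = 2.5662 (unchanged). New critical value: z_{0.0125} = 2.241.
Revised power = Φ(δ − 2.241) + Φ(−δ − 2.241) = Φ(0.325) + Φ(-4.808) = 0.6273 + 0.0000 = 0.6273.

Power ≈ 0.627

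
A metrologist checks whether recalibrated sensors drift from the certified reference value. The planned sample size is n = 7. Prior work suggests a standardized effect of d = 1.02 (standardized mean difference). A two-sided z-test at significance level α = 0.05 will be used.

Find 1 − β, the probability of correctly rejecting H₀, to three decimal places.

Power ≈ 0.770

Noncentrality parameter: δ = d·√n = 1.02 × √7 = 2.6987
Two-sided α = 0.05 → critical value z_{0.025} = 1.960.
Power = Φ(δ − 1.960) + Φ(−δ − 1.960) = Φ(0.739) + Φ(-4.659) = 0.7700 + 0.0000 = 0.7700.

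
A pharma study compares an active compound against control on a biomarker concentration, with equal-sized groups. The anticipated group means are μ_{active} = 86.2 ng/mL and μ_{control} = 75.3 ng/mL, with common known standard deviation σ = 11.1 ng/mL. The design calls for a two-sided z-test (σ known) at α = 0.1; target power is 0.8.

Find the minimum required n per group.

n = 13 per group

Standardized effect: d = |μ_{active} − μ_{control}| / σ = |86.2 − 75.3| / 11.1 = 0.9820
Set Φ(δ − 1.645) = 0.8; then δ − 1.645 = Φ⁻¹(0.8) = 0.842, giving δ = 2.486.
(For δ > 0 the lower-tail rejection region contributes negligibly to power, so the one-term inversion is standard.)
δ = d·√(n/2) ⇒ n = 2(δ/d)² = 2 × (2.486 / 0.9820)² = 12.82.
Rounding up, n = 13 per group.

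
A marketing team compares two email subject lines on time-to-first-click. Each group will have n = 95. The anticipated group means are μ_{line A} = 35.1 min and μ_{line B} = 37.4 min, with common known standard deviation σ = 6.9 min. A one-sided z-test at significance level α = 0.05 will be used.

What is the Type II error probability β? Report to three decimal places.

β ≈ 0.257

Standardized effect: d = |μ_{line A} − μ_{line B}| / σ = |35.1 − 37.4| / 6.9 = 0.3333
Noncentrality parameter: δ = d·√(n/2) = 0.3333 × √(95/2) = 2.2973
Critical value for a one-sided test at α = 0.05: z_α = 1.645.
Power = Φ(δ − 1.645) = Φ(0.652) = 0.7430.
Type II error: β = 1 − power = 1 − 0.7430 = 0.2570.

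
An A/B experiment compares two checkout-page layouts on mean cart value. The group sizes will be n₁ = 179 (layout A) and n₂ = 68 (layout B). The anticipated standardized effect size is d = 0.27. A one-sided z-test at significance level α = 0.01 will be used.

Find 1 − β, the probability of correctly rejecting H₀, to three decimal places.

Power ≈ 0.333

Noncentrality parameter: δ = d / √(1/n₁ + 1/n₂) = 0.27 / √(1/179 + 1/68) = 1.8954
One-sided α = 0.01 → critical value z_{0.01} = 2.326.
Power = Φ(δ − 2.326) = Φ(-0.431) = 0.3332.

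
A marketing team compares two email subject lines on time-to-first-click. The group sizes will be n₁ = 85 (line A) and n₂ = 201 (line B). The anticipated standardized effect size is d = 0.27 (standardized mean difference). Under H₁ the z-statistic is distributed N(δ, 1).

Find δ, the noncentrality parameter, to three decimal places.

The noncentrality parameter scales effect size by the design's sample-size factor: δ = d / √(1/n₁ + 1/n₂) = 0.27 / √(1/85 + 1/201) = 2.0868

δ ≈ 2.087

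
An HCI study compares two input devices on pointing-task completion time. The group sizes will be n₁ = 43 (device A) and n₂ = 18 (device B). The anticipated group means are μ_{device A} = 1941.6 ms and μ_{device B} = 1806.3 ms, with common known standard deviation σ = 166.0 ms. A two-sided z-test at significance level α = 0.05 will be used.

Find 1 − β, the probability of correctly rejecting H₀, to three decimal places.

Power ≈ 0.827

Standardized effect: d = |μ_{device A} − μ_{device B}| / σ = |1941.6 − 1806.3| / 166.0 = 0.8151
Noncentrality parameter: δ = d / √(1/n₁ + 1/n₂) = 0.8151 / √(1/43 + 1/18) = 2.9033
Two-sided α = 0.05 → critical value z_{0.025} = 1.960.
Power = Φ(δ − 1.960) + Φ(−δ − 1.960) = Φ(0.943) + Φ(-4.863) = 0.8273 + 0.0000 = 0.8273.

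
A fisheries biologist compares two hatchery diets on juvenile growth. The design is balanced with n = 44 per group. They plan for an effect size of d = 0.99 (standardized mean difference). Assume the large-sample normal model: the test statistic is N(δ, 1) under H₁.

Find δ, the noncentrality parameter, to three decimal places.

δ ≈ 4.644

The noncentrality parameter scales effect size by the design's sample-size factor: δ = d·√(n/2) = 0.99 × √(44/2) = 4.6435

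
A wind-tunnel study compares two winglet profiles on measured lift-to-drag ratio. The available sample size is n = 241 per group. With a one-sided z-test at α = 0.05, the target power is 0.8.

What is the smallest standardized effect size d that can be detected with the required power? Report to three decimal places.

Need Φ(δ − 1.645) = 0.8, so δ = 1.645 + 0.842 = 2.486.
δ = d·√(n/2) ⇒ d = δ/√(n/2) = 2.486/√(241/2) = 0.2265.

d ≈ 0.227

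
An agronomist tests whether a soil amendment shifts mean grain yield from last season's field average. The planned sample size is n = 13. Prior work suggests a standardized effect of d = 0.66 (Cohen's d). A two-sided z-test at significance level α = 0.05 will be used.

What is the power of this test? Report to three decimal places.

Power ≈ 0.663

Noncentrality parameter: δ = d·√n = 0.66 × √13 = 2.3797
Two-sided α = 0.05 → critical value z_{0.025} = 1.960.
Power = Φ(δ − 1.960) + Φ(−δ − 1.960) = Φ(0.420) + Φ(-4.340) = 0.6626 + 0.0000 = 0.6627.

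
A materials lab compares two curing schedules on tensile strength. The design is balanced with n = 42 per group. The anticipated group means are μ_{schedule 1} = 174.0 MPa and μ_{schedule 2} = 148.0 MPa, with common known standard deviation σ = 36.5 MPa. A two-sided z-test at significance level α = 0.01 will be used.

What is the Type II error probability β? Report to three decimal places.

Standardized effect: d = |μ_{schedule 1} − μ_{schedule 2}| / σ = |174.0 − 148.0| / 36.5 = 0.7123
Noncentrality parameter: δ = d·√(n/2) = 0.7123 × √(42/2) = 3.2643
Two-sided α = 0.01 → critical value z_{0.005} = 2.576.
Power = Φ(δ − 2.576) + Φ(−δ − 2.576) = Φ(0.688) + Φ(-5.840) = 0.7544 + 0.0000 = 0.7544.
Type II error: β = 1 − power = 1 − 0.7544 = 0.2456.

β ≈ 0.246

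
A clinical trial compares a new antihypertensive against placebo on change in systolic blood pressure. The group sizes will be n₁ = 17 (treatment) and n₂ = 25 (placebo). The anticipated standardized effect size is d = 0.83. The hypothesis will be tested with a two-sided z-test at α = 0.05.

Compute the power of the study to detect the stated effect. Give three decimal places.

Noncentrality parameter: δ = d / √(1/n₁ + 1/n₂) = 0.83 / √(1/17 + 1/25) = 2.6403
Critical value for a two-sided test at α = 0.05: z_{α/2} = 1.960.
Power = Φ(δ − 1.960) + Φ(−δ − 1.960) = Φ(0.680) + Φ(-4.600) = 0.7518 + 0.0000 = 0.7518.

Power ≈ 0.752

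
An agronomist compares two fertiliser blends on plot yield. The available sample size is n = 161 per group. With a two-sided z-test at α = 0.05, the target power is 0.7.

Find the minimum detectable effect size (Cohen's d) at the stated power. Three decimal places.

d ≈ 0.277

Required noncentrality: δ = z_{0.025} + z_{0.30} = 1.960 + 0.524 = 2.484.
(The second rejection-region term Φ(−δ − z_{α/2}) is negligible and dropped.)
δ = d·√(n/2) ⇒ d = δ/√(n/2) = 2.484/√(161/2) = 0.2769.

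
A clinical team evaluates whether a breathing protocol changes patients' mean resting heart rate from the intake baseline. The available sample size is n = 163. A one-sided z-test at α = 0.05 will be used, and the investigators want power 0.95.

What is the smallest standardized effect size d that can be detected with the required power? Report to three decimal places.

Required noncentrality: δ = z_{0.05} + z_{0.05} = 1.645 + 1.645 = 3.290.
δ = d·√n ⇒ d = δ/√n = 3.290/√163 = 0.2577.

d ≈ 0.258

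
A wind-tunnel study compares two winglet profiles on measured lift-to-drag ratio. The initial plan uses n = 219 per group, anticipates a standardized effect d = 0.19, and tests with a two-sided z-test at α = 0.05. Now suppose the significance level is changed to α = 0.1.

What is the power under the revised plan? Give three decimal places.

Power ≈ 0.634

δ = d·√(n/2) = 0.19 × √(219/2) = 1.9882 (unchanged). New critical value: z_{0.05} = 1.645.
Revised power = Φ(δ − 1.645) + Φ(−δ − 1.645) = Φ(0.343) + Φ(-3.633) = 0.6343 + 0.0001 = 0.6345.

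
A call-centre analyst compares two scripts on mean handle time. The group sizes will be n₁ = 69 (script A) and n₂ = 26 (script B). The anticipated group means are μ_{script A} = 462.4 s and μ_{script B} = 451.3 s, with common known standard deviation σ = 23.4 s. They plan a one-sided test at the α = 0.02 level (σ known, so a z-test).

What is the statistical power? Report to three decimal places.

Standardized effect: d = |μ_{script A} − μ_{script B}| / σ = |462.4 − 451.3| / 23.4 = 0.4744
Noncentrality parameter: δ = d / √(1/n₁ + 1/n₂) = 0.4744 / √(1/69 + 1/26) = 2.0614
Critical value for a one-sided test at α = 0.02: z_α = 2.054.
Power = P(Z > 2.054 − δ) = Φ(0.008) = 0.5030.

Power ≈ 0.503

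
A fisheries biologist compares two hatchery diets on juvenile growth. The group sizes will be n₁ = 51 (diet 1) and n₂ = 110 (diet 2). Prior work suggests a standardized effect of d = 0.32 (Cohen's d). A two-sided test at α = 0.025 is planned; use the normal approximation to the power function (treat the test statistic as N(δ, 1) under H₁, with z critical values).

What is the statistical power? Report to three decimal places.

Noncentrality parameter: δ = d / √(1/n₁ + 1/n₂) = 0.32 / √(1/51 + 1/110) = 1.8889
Two-sided α = 0.025 → critical value z_{0.0125} = 2.241.
Power = Φ(δ − 2.241) + Φ(−δ − 2.241) = Φ(-0.352) + Φ(-4.130) = 0.3622 + 0.0000 = 0.3623.

Power ≈ 0.362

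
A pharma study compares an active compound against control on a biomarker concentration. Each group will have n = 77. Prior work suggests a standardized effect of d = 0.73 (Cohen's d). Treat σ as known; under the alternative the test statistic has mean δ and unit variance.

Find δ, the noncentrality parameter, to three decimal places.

δ ≈ 4.530

The noncentrality parameter scales effect size by the design's sample-size factor: δ = d·√(n/2) = 0.73 × √(77/2) = 4.5295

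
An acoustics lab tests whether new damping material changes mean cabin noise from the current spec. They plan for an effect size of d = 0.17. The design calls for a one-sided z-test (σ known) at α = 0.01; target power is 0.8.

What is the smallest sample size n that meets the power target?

n = 348

Set Φ(δ − 2.326) = 0.8; then δ − 2.326 = Φ⁻¹(0.8) = 0.842, giving δ = 3.168.
δ = d·√n ⇒ n = (δ/d)² = (3.168 / 0.17)² = 347.27.
Round up to the next whole unit.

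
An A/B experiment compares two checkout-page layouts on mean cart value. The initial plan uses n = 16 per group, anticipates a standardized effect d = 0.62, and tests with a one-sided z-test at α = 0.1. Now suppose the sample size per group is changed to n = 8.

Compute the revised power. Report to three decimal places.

With n = 8 per group: δ = d·√(n/2) = 0.62 × √(8/2) = 1.2400. Critical value z_{0.1} = 1.282.
Revised power = Φ(δ − 1.282) = Φ(-0.042) = 0.4834.

Power ≈ 0.483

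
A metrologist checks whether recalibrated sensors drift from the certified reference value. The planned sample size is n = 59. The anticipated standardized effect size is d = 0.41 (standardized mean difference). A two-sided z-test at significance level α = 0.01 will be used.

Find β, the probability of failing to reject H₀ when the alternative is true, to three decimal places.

β ≈ 0.283

Noncentrality parameter: δ = d·√n = 0.41 × √59 = 3.1493
Two-sided α = 0.01 → critical value z_{0.005} = 2.576.
Power = Φ(δ − 2.576) + Φ(−δ − 2.576) = Φ(0.573) + Φ(-5.725) = 0.7168 + 0.0000 = 0.7168.
Type II error: β = 1 − power = 1 − 0.7168 = 0.2832.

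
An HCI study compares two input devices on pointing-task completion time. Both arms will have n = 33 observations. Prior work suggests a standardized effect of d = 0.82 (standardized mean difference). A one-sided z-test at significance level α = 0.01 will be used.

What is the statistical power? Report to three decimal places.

Power ≈ 0.842

Noncentrality parameter: δ = d·√(n/2) = 0.82 × √(33/2) = 3.3309
One-sided α = 0.01 → critical value z_{0.01} = 2.326.
Power = Φ(δ − 2.326) = Φ(1.005) = 0.8424.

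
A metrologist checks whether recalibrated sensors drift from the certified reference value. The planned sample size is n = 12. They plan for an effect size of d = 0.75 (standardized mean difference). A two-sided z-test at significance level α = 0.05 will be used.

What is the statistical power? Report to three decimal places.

Noncentrality parameter: δ = d·√n = 0.75 × √12 = 2.5981
Two-sided α = 0.05 → critical value z_{0.025} = 1.960.
Power = Φ(δ − 1.960) + Φ(−δ − 1.960) = Φ(0.638) + Φ(-4.558) = 0.7383 + 0.0000 = 0.7383.

Power ≈ 0.738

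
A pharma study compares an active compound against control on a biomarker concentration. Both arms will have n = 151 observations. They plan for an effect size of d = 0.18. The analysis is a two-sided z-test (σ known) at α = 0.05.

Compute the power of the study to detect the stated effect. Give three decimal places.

Noncentrality parameter: δ = d·√(n/2) = 0.18 × √(151/2) = 1.5640
Two-sided α = 0.05 → critical value z_{0.025} = 1.960.
Power = Φ(δ − 1.960) + Φ(−δ − 1.960) = Φ(-0.396) + Φ(-3.524) = 0.3461 + 0.0002 = 0.3463.

Power ≈ 0.346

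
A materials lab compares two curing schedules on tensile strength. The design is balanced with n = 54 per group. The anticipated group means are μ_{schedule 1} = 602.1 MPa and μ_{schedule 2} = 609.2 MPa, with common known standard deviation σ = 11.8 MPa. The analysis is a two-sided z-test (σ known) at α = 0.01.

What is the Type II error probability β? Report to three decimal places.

Standardized effect: d = |μ_{schedule 1} − μ_{schedule 2}| / σ = |602.1 − 609.2| / 11.8 = 0.6017
Noncentrality parameter: δ = d·√(n/2) = 0.6017 × √(54/2) = 3.1265
Two-sided α = 0.01 → critical value z_{0.005} = 2.576.
Power = Φ(δ − 2.576) + Φ(−δ − 2.576) = Φ(0.551) + Φ(-5.702) = 0.7091 + 0.0000 = 0.7091.
Type II error: β = 1 − power = 1 − 0.7091 = 0.2909.

β ≈ 0.291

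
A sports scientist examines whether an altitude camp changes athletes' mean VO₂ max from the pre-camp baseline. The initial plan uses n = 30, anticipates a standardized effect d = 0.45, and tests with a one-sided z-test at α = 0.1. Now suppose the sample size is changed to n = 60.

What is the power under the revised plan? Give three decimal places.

With n = 60: δ = d·√n = 0.45 × √60 = 3.4857. Critical value z_{0.1} = 1.282.
Revised power = Φ(δ − 1.282) = Φ(2.204) = 0.9862.

Power ≈ 0.986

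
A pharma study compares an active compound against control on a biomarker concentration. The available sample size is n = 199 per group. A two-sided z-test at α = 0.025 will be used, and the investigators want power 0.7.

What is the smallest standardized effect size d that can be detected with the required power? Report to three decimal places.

Required noncentrality: δ = z_{0.0125} + z_{0.30} = 2.241 + 0.524 = 2.766.
(Lower-tail contribution to power is negligible for δ > 0.)
δ = d·√(n/2) ⇒ d = δ/√(n/2) = 2.766/√(199/2) = 0.2773.

d ≈ 0.277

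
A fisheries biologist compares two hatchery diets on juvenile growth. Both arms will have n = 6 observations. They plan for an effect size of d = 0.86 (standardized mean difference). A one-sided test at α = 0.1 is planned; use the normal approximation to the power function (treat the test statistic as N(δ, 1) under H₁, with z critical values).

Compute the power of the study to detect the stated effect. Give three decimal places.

Power ≈ 0.582

Noncentrality parameter: δ = d·√(n/2) = 0.86 × √(6/2) = 1.4896
One-sided α = 0.1 → critical value z_{0.1} = 1.282.
Power = P(Z > 1.282 − δ) = Φ(0.208) = 0.5824.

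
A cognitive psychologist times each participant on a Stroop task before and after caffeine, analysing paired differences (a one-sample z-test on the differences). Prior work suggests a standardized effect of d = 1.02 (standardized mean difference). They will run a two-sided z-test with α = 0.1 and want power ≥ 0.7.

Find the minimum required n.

n = 5

For power 0.7 need Φ(δ − z_{0.05}) = 0.7, so δ = z_{0.05} + z_{0.30} = 1.645 + 0.524 = 2.169.
(For δ > 0 the lower-tail rejection region contributes negligibly to power, so the one-term inversion is standard.)
δ = d·√n ⇒ n = (δ/d)² = (2.169 / 1.02)² = 4.52.
Rounding up, n = 5.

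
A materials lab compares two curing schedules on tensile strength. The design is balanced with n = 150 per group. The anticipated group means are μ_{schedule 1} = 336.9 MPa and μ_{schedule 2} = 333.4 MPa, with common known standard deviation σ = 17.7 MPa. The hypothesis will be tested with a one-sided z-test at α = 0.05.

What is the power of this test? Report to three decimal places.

Power ≈ 0.527

Standardized effect: d = |μ_{schedule 1} − μ_{schedule 2}| / σ = |336.9 − 333.4| / 17.7 = 0.1977
Noncentrality parameter: δ = d·√(n/2) = 0.1977 × √(150/2) = 1.7125
Critical value for a one-sided test at α = 0.05: z_α = 1.645.
Power = Φ(δ − 1.645) = Φ(0.068) = 0.5270.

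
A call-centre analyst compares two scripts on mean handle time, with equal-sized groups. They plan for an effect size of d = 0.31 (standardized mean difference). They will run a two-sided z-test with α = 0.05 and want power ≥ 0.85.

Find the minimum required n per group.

n = 187 per group

Set Φ(δ − 1.960) = 0.85; then δ − 1.960 = Φ⁻¹(0.85) = 1.036, giving δ = 2.996.
(For δ > 0 the lower-tail rejection region contributes negligibly to power, so the one-term inversion is standard.)
δ = d·√(n/2) ⇒ n = 2(δ/d)² = 2 × (2.996 / 0.31)² = 186.86.
Rounding up, n = 187 per group.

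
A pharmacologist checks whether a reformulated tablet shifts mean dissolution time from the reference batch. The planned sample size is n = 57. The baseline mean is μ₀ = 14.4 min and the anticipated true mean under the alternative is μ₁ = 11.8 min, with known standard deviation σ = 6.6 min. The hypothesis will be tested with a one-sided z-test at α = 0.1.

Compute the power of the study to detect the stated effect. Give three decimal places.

Power ≈ 0.955

Standardized effect: d = |μ₁ − μ₀| / σ = |11.8 − 14.4| / 6.6 = 0.3939
Noncentrality parameter: δ = d·√n = 0.3939 × √57 = 2.9742
Critical value for a one-sided test at α = 0.1: z_α = 1.282.
Power = P(Z > 1.282 − δ) = Φ(1.693) = 0.9547.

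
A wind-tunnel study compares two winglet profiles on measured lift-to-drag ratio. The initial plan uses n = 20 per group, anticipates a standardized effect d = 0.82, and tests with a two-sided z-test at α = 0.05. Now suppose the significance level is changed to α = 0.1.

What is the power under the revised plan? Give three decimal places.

Power ≈ 0.829

δ = d·√(n/2) = 0.82 × √(20/2) = 2.5931 (unchanged). New critical value: z_{0.05} = 1.645.
Revised power = Φ(δ − 1.645) + Φ(−δ − 1.645) = Φ(0.948) + Φ(-4.238) = 0.8285 + 0.0000 = 0.8285.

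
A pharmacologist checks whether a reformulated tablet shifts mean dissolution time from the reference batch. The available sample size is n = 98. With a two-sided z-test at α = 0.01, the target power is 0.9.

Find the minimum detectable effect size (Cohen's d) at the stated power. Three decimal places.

Required noncentrality: δ = z_{0.005} + z_{0.10} = 2.576 + 1.282 = 3.857.
(Lower-tail contribution to power is negligible for δ > 0.)
δ = d·√n ⇒ d = δ/√n = 3.857/√98 = 0.3897.

d ≈ 0.390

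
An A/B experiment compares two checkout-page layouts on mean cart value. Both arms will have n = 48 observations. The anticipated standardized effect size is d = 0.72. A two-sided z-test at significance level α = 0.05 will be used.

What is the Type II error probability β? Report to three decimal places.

Noncentrality parameter: δ = d·√(n/2) = 0.72 × √(48/2) = 3.5273
Two-sided α = 0.05 → critical value z_{0.025} = 1.960.
Power = Φ(δ − 1.960) + Φ(−δ − 1.960) = Φ(1.567) + Φ(-5.487) = 0.9415 + 0.0000 = 0.9415.
Type II error: β = 1 − power = 1 − 0.9415 = 0.0585.

β ≈ 0.059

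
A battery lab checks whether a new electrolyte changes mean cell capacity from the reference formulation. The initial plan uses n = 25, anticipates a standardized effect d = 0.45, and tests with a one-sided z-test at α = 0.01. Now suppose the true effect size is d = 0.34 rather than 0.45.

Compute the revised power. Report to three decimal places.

With d = 0.34: δ = d·√n = 0.34 × √25 = 1.7000. Critical value z_{0.01} = 2.326.
Revised power = P(Z > 2.326 − δ) = Φ(-0.626) = 0.2655.

Power ≈ 0.266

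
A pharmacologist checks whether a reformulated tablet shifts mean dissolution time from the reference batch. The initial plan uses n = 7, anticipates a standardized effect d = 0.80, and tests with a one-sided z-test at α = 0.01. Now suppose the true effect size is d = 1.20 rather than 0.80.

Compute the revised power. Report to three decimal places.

With d = 1.20: δ = d·√n = 1.20 × √7 = 3.1749. Critical value z_{0.01} = 2.326.
Revised power = P(Z > 2.326 − δ) = Φ(0.849) = 0.8019.

Power ≈ 0.802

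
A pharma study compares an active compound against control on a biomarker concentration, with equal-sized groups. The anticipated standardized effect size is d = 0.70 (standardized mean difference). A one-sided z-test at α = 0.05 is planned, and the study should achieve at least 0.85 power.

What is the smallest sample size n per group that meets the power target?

n = 30 per group

Set Φ(δ − 1.645) = 0.85; then δ − 1.645 = Φ⁻¹(0.85) = 1.036, giving δ = 2.681.
δ = d·√(n/2) ⇒ n = 2(δ/d)² = 2 × (2.681 / 0.70)² = 29.34.
Rounding up, n = 30 per group.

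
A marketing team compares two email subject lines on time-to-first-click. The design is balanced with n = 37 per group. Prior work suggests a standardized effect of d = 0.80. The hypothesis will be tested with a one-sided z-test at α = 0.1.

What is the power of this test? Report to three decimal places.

Noncentrality parameter: δ = d·√(n/2) = 0.80 × √(37/2) = 3.4409
One-sided α = 0.1 → critical value z_{0.1} = 1.282.
Power = P(Z > 1.282 − δ) = Φ(2.159) = 0.9846.

Power ≈ 0.985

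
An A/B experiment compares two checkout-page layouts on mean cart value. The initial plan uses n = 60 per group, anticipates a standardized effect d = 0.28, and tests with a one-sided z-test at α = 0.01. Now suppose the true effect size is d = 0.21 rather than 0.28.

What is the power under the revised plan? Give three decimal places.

Power ≈ 0.120

With d = 0.21: δ = d·√(n/2) = 0.21 × √(60/2) = 1.1502. Critical value z_{0.01} = 2.326.
Revised power = P(Z > 2.326 − δ) = Φ(-1.176) = 0.1198.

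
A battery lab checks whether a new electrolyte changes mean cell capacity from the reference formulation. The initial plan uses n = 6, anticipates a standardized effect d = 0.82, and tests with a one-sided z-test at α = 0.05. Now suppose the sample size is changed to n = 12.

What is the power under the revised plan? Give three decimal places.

With n = 12: δ = d·√n = 0.82 × √12 = 2.8406. Critical value z_{0.05} = 1.645.
Revised power = Φ(δ − 1.645) = Φ(1.196) = 0.8841.

Power ≈ 0.884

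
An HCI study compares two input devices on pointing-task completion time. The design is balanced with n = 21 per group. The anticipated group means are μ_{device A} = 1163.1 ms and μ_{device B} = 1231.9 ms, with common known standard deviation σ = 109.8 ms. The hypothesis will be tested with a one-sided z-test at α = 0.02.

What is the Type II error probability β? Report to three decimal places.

β ≈ 0.509

Standardized effect: d = |μ_{device A} − μ_{device B}| / σ = |1163.1 − 1231.9| / 109.8 = 0.6266
Noncentrality parameter: λ = d·√(n/2) = 0.6266 × √(21/2) = 2.0304
Critical value for a one-sided test at α = 0.02: z_α = 2.054.
Power = Φ(λ − 2.054) = Φ(-0.023) = 0.4907.
Type II error: β = 1 − power = 1 − 0.4907 = 0.5093.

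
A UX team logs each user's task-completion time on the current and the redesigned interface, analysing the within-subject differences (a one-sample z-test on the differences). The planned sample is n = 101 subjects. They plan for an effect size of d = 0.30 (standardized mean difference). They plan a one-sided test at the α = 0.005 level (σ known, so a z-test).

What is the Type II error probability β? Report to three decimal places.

β ≈ 0.330

Noncentrality parameter: δ = d·√n = 0.30 × √101 = 3.0150
One-sided α = 0.005 → critical value z_{0.005} = 2.576.
Power = P(Z > 2.576 − δ) = Φ(0.439) = 0.6697.
Type II error: β = 1 − power = 1 − 0.6697 = 0.3303.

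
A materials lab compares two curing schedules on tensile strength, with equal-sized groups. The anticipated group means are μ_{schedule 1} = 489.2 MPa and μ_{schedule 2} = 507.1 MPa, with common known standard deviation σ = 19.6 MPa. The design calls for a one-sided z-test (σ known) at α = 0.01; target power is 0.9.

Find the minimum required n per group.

n = 32 per group

Standardized effect: d = |μ_{schedule 1} − μ_{schedule 2}| / σ = |489.2 − 507.1| / 19.6 = 0.9133
For power 0.9 need Φ(δ − z_{0.01}) = 0.9, so δ = z_{0.01} + z_{0.10} = 2.326 + 1.282 = 3.608.
δ = d·√(n/2) ⇒ n = 2(δ/d)² = 2 × (3.608 / 0.9133)² = 31.21.
Round up to the next whole unit.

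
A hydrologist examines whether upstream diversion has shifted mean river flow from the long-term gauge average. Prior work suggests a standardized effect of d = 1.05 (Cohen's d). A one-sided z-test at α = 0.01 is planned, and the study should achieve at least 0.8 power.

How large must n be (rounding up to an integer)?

n = 10

For power 0.8 need Φ(δ − z_{0.01}) = 0.8, so δ = z_{0.01} + z_{0.20} = 2.326 + 0.842 = 3.168.
δ = d·√n ⇒ n = (δ/d)² = (3.168 / 1.05)² = 9.10.
Round up to the next whole unit.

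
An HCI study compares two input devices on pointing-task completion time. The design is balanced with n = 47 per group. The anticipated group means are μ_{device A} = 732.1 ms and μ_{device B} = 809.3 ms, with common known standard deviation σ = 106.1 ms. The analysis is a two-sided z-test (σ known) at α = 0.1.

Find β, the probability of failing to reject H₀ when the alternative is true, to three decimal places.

β ≈ 0.030

Standardized effect: d = |μ_{device A} − μ_{device B}| / σ = |732.1 − 809.3| / 106.1 = 0.7276
Noncentrality parameter: δ = d·√(n/2) = 0.7276 × √(47/2) = 3.5272
Critical value for a two-sided test at α = 0.1: z_{α/2} = 1.645.
Power = Φ(δ − 1.645) + Φ(−δ − 1.645) = Φ(1.882) + Φ(-5.172) = 0.9701 + 0.0000 = 0.9701.
Type II error: β = 1 − power = 1 − 0.9701 = 0.0299.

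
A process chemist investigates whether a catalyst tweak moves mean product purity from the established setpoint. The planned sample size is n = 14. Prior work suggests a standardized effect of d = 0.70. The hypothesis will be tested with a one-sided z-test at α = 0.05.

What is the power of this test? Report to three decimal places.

Power ≈ 0.835

Noncentrality parameter: δ = d·√n = 0.70 × √14 = 2.6192
Critical value for a one-sided test at α = 0.05: z_α = 1.645.
Power = Φ(δ − 1.645) = Φ(0.974) = 0.8350.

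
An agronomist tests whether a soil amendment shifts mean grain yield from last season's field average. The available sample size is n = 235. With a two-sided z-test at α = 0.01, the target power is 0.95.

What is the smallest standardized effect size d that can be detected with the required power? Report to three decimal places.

Required noncentrality: δ = z_{0.005} + z_{0.05} = 2.576 + 1.645 = 4.221.
(The second rejection-region term Φ(−δ − z_{α/2}) is negligible and dropped.)
δ = d·√n ⇒ d = δ/√n = 4.221/√235 = 0.2753.

d ≈ 0.275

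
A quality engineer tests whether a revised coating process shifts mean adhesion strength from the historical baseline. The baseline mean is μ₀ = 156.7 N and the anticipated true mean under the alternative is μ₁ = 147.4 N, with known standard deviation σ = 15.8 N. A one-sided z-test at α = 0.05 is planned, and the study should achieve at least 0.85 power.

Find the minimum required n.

n = 21

Standardized effect: d = |μ₁ − μ₀| / σ = |147.4 − 156.7| / 15.8 = 0.5886
For power 0.85 need Φ(δ − z_{0.05}) = 0.85, so δ = z_{0.05} + z_{0.15} = 1.645 + 1.036 = 2.681.
δ = d·√n ⇒ n = (δ/d)² = (2.681 / 0.5886)² = 20.75.
Round up to the next whole unit.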